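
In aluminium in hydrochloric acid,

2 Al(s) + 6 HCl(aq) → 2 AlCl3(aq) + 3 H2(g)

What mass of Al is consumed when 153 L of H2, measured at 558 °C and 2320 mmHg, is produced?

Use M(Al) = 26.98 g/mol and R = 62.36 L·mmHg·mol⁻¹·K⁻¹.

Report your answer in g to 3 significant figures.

123 g

n(H2) = PV/RT = (2320 × 153) / (62.36 × 831.15) = 6.848 mol
n(Al) = (2/3) × 6.848 = 4.565 mol
m(Al) = 4.565 × 26.98 = 123.2 g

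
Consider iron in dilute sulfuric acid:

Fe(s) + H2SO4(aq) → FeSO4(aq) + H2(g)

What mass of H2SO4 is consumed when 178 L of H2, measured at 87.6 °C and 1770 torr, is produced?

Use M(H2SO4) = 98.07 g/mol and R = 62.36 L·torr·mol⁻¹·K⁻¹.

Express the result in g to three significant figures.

n(H2) = PV/RT = (1770 × 178) / (62.36 × 360.75) = 14.00 mol
n(H2SO4) = (1/1) × 14.00 = 14.00 mol
m(H2SO4) = 14.00 × 98.07 = 1373 g

1370 g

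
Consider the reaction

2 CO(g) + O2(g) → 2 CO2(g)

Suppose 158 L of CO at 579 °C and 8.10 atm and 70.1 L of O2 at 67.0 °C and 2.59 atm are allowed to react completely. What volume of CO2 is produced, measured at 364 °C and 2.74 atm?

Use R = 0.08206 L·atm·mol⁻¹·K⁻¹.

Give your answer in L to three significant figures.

248 L

n(CO) = PV/RT = (8.10 × 158) / (0.08206 × 852.15) = 18.30 mol
n(O2) = PV/RT = (2.59 × 70.1) / (0.08206 × 340.15) = 6.505 mol
For 18.30 mol CO, stoichiometry requires (1/2) × 18.30 = 9.150 mol O2; 6.505 mol is available, so O2 is limiting.
n(CO2) = (2/1) × 6.505 = 13.01 mol
V(CO2) = nRT/P = 13.01 × 0.08206 × 637.15 / 2.74 = 248.3 L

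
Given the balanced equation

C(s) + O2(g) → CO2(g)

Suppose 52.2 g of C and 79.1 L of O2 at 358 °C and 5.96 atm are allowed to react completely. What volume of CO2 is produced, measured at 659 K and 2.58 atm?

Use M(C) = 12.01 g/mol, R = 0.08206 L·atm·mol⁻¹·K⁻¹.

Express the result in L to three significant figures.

91.1 L

n(C) = 52.2 / 12.01 = 4.346 mol
n(O2) = PV/RT = (5.96 × 79.1) / (0.08206 × 631.15) = 9.102 mol
For 4.346 mol C, stoichiometry requires (1/1) × 4.346 = 4.346 mol O2; 9.102 mol is available, so C is limiting.
n(CO2) = (1/1) × 4.346 = 4.346 mol
V(CO2) = nRT/P = 4.346 × 0.08206 × 659 / 2.58 = 91.09 L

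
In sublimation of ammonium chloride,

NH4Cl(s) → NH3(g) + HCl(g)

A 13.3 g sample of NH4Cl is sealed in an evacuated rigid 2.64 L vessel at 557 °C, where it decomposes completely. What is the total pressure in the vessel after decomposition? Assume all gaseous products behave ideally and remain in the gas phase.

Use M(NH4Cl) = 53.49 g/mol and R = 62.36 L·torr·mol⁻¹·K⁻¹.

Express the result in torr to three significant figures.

9750 torr

n(NH4Cl) = 13.3 / 53.49 = 0.2486 mol
n(gas produced) = (2/1) × 0.2486 = 0.4972 mol
P = nRT/V = 0.4972 × 62.36 × 830.15 / 2.64 = 9750 torr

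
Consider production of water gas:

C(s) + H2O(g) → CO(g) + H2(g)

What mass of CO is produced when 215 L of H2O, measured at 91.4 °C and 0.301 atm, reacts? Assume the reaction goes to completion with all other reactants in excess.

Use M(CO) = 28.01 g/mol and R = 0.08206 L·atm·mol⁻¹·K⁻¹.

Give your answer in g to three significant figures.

60.6 g

n(H2O) = PV/RT = (0.301 × 215) / (0.08206 × 364.55) = 2.163 mol
n(CO) = (1/1) × 2.163 = 2.163 mol
m(CO) = 2.163 × 28.01 = 60.59 g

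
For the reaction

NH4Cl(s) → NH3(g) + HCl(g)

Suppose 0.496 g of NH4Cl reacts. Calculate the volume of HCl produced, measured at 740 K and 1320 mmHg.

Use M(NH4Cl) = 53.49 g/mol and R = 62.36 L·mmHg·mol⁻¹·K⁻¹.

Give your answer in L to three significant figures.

0.324 L

n(NH4Cl) = 0.4960 / 53.49 = 0.009273 mol
n(HCl) = (1/1) × 0.009273 = 0.009273 mol
V = nRT/P = 0.009273 × 62.36 × 740 / 1320 = 0.3242 L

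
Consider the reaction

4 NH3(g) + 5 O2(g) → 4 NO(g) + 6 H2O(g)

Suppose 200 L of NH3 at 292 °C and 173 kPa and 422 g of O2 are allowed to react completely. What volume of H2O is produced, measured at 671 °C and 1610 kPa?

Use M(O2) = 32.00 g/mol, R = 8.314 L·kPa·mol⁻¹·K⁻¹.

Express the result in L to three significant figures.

n(NH3) = PV/RT = (173 × 200) / (8.314 × 565.15) = 7.364 mol
n(O2) = 422 / 32.00 = 13.19 mol
For 7.364 mol NH3, stoichiometry requires (5/4) × 7.364 = 9.205 mol O2; 13.19 mol is available, so NH3 is limiting.
n(H2O) = (6/4) × 7.364 = 11.05 mol
V(H2O) = nRT/P = 11.05 × 8.314 × 944.15 / 1610 = 53.88 L

53.9 L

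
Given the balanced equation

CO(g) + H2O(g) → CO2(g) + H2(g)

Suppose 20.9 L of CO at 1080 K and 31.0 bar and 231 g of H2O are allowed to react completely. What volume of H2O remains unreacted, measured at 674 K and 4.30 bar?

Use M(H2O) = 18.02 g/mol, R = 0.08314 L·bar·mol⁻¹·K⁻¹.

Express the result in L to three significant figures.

n(CO) = PV/RT = (31.0 × 20.9) / (0.08314 × 1080) = 7.216 mol
n(H2O) = 231 / 18.02 = 12.82 mol
For 7.216 mol CO, stoichiometry requires (1/1) × 7.216 = 7.216 mol H2O; 12.82 mol is available, so CO is limiting.
n(H2O) consumed = (1/1) × 7.216 = 7.216 mol; remaining = 12.82 − 7.216 = 5.604 mol
V(H2O) = nRT/P = 5.604 × 0.08314 × 674 / 4.30 = 73.03 L

73.0 L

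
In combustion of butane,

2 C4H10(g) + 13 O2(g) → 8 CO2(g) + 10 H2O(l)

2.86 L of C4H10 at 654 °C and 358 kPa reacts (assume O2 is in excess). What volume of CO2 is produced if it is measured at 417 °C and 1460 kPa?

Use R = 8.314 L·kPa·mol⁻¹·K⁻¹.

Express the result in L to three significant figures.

n(C4H10) = PV/RT = (358 × 2.86) / (8.314 × 927.15) = 0.1328 mol
n(CO2) = (8/2) × 0.1328 = 0.5312 mol
V = nRT/P = 0.5312 × 8.314 × 690.15 / 1460 = 2.088 L

2.09 L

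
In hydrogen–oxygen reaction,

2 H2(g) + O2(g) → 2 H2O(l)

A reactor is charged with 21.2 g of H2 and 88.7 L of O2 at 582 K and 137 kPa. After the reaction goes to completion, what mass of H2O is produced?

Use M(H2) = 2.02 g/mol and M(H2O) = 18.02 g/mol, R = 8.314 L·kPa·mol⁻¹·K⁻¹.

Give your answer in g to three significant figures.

90.5 g

n(H2) = 21.2 / 2.02 = 10.50 mol
n(O2) = PV/RT = (137 × 88.7) / (8.314 × 582) = 2.511 mol
For 10.50 mol H2, stoichiometry requires (1/2) × 10.50 = 5.250 mol O2; 2.511 mol is available, so O2 is limiting.
n(H2O) = (2/1) × 2.511 = 5.022 mol
m(H2O) = 5.022 × 18.02 = 90.50 g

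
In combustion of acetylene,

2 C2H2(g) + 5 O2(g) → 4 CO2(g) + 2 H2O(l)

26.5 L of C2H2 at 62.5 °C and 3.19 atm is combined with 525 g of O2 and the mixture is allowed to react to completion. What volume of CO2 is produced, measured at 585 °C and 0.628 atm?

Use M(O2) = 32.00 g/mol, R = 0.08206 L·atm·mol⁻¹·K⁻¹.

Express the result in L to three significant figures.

n(C2H2) = PV/RT = (3.19 × 26.5) / (0.08206 × 335.65) = 3.069 mol
n(O2) = 525 / 32.00 = 16.41 mol
For 3.069 mol C2H2, stoichiometry requires (5/2) × 3.069 = 7.672 mol O2; 16.41 mol is available, so C2H2 is limiting.
n(CO2) = (4/2) × 3.069 = 6.138 mol
V(CO2) = nRT/P = 6.138 × 0.08206 × 858.15 / 0.628 = 688.3 L

688 L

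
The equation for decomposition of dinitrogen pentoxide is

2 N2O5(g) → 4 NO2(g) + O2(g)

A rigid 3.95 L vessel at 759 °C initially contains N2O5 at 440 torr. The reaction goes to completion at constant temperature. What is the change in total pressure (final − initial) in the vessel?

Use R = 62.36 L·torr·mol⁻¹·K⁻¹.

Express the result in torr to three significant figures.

Rigid vessel, constant T ⇒ P scales with total gas moles (2 → 5).
P_final = (5/2) × 440 = 1100 torr; ΔP = 1100 − 440 = 660.0 torr

660 torr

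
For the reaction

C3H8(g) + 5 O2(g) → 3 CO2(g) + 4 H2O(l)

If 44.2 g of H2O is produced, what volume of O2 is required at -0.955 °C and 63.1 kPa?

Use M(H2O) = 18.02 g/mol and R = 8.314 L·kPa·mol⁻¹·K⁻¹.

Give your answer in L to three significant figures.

n(H2O) = 44.20 / 18.02 = 2.453 mol
n(O2) = (5/4) × 2.453 = 3.066 mol
V = nRT/P = 3.066 × 8.314 × 272.195 / 63.1 = 110.0 L

110 L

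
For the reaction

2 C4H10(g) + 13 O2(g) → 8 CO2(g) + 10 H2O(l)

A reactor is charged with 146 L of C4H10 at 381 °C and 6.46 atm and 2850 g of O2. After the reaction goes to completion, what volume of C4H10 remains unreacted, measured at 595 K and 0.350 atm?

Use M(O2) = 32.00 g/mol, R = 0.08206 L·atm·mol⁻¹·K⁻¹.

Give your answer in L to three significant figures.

n(C4H10) = PV/RT = (6.46 × 146) / (0.08206 × 654.15) = 17.57 mol
n(O2) = 2850 / 32.00 = 89.06 mol
For 17.57 mol C4H10, stoichiometry requires (13/2) × 17.57 = 114.2 mol O2; 89.06 mol is available, so O2 is limiting.
n(C4H10) consumed = (2/13) × 89.06 = 13.70 mol; remaining = 17.57 − 13.70 = 3.870 mol
V(C4H10) = nRT/P = 3.870 × 0.08206 × 595 / 0.350 = 539.9 L

540 L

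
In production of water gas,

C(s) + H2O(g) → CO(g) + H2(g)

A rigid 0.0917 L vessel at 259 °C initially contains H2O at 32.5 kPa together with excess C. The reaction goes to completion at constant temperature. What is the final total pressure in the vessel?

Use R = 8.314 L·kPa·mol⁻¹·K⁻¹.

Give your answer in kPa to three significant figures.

65.0 kPa

Since T and V are fixed, P_final/P_initial = n_final/n_initial = 2/1.
P_final = (2/1) × 32.5 = 65.00 kPa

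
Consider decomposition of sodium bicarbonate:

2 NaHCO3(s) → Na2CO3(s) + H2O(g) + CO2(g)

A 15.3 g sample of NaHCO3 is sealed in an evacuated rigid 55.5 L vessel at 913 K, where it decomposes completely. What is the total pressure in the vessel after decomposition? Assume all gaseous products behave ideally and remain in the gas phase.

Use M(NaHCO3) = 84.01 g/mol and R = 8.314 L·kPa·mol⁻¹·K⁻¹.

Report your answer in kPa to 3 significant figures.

24.9 kPa

n(NaHCO3) = 15.3 / 84.01 = 0.1821 mol
n(gas produced) = (2/2) × 0.1821 = 0.1821 mol
P = nRT/V = 0.1821 × 8.314 × 913 / 55.5 = 24.91 kPa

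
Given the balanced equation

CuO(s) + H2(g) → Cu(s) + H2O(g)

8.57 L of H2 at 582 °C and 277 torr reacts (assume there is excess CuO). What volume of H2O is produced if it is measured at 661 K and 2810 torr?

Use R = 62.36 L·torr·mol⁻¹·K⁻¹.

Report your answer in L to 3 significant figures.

n(H2) = PV/RT = (277 × 8.57) / (62.36 × 855.15) = 0.04452 mol
n(H2O) = (1/1) × 0.04452 = 0.04452 mol
V = nRT/P = 0.04452 × 62.36 × 661 / 2810 = 0.6531 L

0.653 L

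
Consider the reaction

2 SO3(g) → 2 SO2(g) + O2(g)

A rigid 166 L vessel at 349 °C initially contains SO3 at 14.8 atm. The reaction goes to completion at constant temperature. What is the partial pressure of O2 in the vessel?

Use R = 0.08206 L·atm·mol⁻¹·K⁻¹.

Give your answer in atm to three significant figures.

7.40 atm

n(SO3)₀ = PV/RT = (14.8 × 166) / (0.08206 × 622.15) = 48.12 mol
n(O2) = (1/2) × 48.12 = 24.06 mol
P(O2) = nRT/V = 24.06 × 0.08206 × 622.15 / 166 = 7.400 atm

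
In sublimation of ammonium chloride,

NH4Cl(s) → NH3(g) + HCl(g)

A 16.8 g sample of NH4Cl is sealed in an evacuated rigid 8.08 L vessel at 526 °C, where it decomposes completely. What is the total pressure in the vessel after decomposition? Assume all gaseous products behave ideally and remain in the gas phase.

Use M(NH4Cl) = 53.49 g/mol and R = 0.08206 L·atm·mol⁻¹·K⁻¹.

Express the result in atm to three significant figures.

n(NH4Cl) = 16.8 / 53.49 = 0.3141 mol
n(gas produced) = (2/1) × 0.3141 = 0.6282 mol
P = nRT/V = 0.6282 × 0.08206 × 799.15 / 8.08 = 5.099 atm

5.10 atm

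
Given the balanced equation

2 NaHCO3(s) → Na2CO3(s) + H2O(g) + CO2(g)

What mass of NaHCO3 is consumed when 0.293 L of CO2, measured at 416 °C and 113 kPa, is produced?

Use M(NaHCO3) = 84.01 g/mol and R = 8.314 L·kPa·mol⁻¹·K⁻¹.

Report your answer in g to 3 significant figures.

n(CO2) = PV/RT = (113 × 0.293) / (8.314 × 689.15) = 0.005779 mol
n(NaHCO3) = (2/1) × 0.005779 = 0.01156 mol
m(NaHCO3) = 0.01156 × 84.01 = 0.9712 g

0.971 g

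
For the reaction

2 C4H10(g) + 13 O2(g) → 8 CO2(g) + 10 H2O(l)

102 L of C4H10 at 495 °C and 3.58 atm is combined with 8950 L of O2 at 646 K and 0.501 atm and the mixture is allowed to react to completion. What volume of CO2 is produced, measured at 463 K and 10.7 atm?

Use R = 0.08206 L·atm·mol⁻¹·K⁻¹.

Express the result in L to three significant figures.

n(C4H10) = PV/RT = (3.58 × 102) / (0.08206 × 768.15) = 5.793 mol
n(O2) = PV/RT = (0.501 × 8950) / (0.08206 × 646) = 84.59 mol
For 5.793 mol C4H10, stoichiometry requires (13/2) × 5.793 = 37.65 mol O2; 84.59 mol is available, so C4H10 is limiting.
n(CO2) = (8/2) × 5.793 = 23.17 mol
V(CO2) = nRT/P = 23.17 × 0.08206 × 463 / 10.7 = 82.27 L

82.3 L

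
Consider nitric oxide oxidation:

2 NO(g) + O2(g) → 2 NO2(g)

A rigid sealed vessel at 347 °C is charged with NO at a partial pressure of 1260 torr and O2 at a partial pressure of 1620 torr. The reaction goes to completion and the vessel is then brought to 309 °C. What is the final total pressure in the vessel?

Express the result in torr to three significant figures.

Because the vessel is rigid and T is held at 347 °C, work the stoichiometry in partial pressures (P_i = n_iRT/V).
P(O2) required for 1260 torr of NO = (1/2) × 1260 = 630.0 torr; available 1620 torr, so NO is limiting.
P(O2) remaining = 1620 − (1/2) × 1260 = 990.0 torr
P(gaseous products) = (2)/2 × 1260 = 1260 torr
P_total at 347 °C = 990.0 + 1260 = 2250 torr
Scaling to 309 °C: P = 2250 × 582.15/620.15 = 2112 torr

2110 torr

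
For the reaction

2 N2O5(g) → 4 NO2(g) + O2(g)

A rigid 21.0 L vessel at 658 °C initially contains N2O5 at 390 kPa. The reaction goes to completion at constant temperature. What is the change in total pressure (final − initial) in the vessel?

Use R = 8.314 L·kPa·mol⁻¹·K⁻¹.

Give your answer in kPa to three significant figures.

At constant T and V, P ∝ n(gas): 2 mol gas → 5 mol gas.
P_final = (5/2) × 390 = 975.0 kPa; ΔP = 975.0 − 390 = 585.0 kPa

585 kPa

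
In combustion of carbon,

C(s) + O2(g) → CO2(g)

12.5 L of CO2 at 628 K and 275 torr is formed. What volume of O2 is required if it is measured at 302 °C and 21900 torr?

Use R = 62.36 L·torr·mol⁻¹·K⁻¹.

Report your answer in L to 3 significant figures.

0.144 L

n(CO2) = PV/RT = (275 × 12.5) / (62.36 × 628) = 0.08778 mol
n(O2) = (1/1) × 0.08778 = 0.08778 mol
V = nRT/P = 0.08778 × 62.36 × 575.15 / 21900 = 0.1438 L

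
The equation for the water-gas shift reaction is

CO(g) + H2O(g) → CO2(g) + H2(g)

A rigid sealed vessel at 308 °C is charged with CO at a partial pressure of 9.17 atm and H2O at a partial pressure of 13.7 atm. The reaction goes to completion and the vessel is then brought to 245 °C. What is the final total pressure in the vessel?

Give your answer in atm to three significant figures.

20.4 atm

With V and T fixed, P_i ∝ n_i, so the mole ratios apply directly to partial pressures at 308 °C.
P(H2O) required for 9.17 atm of CO = (1/1) × 9.17 = 9.170 atm; available 13.7 atm, so CO is limiting.
P(H2O) remaining = 13.7 − (1/1) × 9.17 = 4.530 atm
P(gaseous products) = (1+1)/1 × 9.17 = 18.34 atm
P_total at 308 °C = 4.530 + 18.34 = 22.87 atm
Scaling to 245 °C: P = 22.87 × 518.15/581.15 = 20.39 atm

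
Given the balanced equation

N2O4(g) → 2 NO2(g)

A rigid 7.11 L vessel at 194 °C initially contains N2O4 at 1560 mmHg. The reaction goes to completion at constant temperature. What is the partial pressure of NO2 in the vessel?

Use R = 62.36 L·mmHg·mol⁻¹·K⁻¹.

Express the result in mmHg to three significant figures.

n(N2O4)₀ = PV/RT = (1560 × 7.11) / (62.36 × 467.15) = 0.3807 mol
n(NO2) = (2/1) × 0.3807 = 0.7614 mol
P(NO2) = nRT/V = 0.7614 × 62.36 × 467.15 / 7.11 = 3120 mmHg

3120 mmHg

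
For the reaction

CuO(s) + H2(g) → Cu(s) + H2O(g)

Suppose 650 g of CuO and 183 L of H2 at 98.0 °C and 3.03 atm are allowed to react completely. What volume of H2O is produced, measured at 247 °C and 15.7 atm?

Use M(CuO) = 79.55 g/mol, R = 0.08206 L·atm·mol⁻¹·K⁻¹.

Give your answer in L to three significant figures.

n(CuO) = 650 / 79.55 = 8.171 mol
n(H2) = PV/RT = (3.03 × 183) / (0.08206 × 371.15) = 18.21 mol
For 8.171 mol CuO, stoichiometry requires (1/1) × 8.171 = 8.171 mol H2; 18.21 mol is available, so CuO is limiting.
n(H2O) = (1/1) × 8.171 = 8.171 mol
V(H2O) = nRT/P = 8.171 × 0.08206 × 520.15 / 15.7 = 22.21 L

22.2 L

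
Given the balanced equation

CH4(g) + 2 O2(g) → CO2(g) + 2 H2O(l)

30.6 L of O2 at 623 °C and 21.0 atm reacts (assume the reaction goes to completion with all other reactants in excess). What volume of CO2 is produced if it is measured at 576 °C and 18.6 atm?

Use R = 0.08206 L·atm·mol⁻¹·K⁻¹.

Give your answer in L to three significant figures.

n(O2) = PV/RT = (21.0 × 30.6) / (0.08206 × 896.15) = 8.738 mol
n(CO2) = (1/2) × 8.738 = 4.369 mol
V = nRT/P = 4.369 × 0.08206 × 849.15 / 18.6 = 16.37 L

16.4 L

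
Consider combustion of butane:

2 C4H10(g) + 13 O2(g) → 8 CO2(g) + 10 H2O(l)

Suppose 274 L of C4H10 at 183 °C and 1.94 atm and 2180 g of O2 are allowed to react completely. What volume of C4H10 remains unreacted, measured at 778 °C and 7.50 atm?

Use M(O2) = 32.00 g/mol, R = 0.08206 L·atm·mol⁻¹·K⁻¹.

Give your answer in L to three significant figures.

n(C4H10) = PV/RT = (1.94 × 274) / (0.08206 × 456.15) = 14.20 mol
n(O2) = 2180 / 32.00 = 68.12 mol
For 14.20 mol C4H10, stoichiometry requires (13/2) × 14.20 = 92.30 mol O2; 68.12 mol is available, so O2 is limiting.
n(C4H10) consumed = (2/13) × 68.12 = 10.48 mol; remaining = 14.20 − 10.48 = 3.720 mol
V(C4H10) = nRT/P = 3.720 × 0.08206 × 1051.15 / 7.50 = 42.78 L

42.8 L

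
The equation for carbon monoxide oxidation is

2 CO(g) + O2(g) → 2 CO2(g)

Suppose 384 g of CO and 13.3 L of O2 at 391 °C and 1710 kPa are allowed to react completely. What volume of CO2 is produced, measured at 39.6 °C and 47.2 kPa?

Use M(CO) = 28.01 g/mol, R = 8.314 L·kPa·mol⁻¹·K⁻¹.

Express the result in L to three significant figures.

454 L

n(CO) = 384 / 28.01 = 13.71 mol
n(O2) = PV/RT = (1710 × 13.3) / (8.314 × 664.15) = 4.119 mol
For 13.71 mol CO, stoichiometry requires (1/2) × 13.71 = 6.855 mol O2; 4.119 mol is available, so O2 is limiting.
n(CO2) = (2/1) × 4.119 = 8.238 mol
V(CO2) = nRT/P = 8.238 × 8.314 × 312.75 / 47.2 = 453.8 L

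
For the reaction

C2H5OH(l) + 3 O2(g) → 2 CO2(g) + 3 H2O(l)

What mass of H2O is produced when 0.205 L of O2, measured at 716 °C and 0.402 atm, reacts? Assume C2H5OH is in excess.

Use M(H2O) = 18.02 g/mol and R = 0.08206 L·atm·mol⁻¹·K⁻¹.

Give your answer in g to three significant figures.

n(O2) = PV/RT = (0.402 × 0.205) / (0.08206 × 989.15) = 0.001015 mol
n(H2O) = (3/3) × 0.001015 = 0.001015 mol
m(H2O) = 0.001015 × 18.02 = 0.01829 g

0.0183 g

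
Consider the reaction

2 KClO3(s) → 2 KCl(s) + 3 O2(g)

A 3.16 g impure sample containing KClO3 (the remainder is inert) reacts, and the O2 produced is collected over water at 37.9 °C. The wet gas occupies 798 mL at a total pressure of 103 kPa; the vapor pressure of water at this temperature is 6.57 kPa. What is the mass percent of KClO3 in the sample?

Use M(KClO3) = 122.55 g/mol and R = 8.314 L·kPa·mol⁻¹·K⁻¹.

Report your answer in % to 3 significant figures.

P(O2) = 103 − 6.57 = 96.43 kPa
n(O2) = PV/RT = (96.43 × 0.7980) / (8.314 × 311.05) = 0.02976 mol
n(KClO3) = (2/3) × 0.02976 = 0.01984 mol
m(KClO3) = 0.01984 × 122.55 = 2.431 g
%KClO3 = 2.431 / 3.16 × 100 = 76.93%

76.9 %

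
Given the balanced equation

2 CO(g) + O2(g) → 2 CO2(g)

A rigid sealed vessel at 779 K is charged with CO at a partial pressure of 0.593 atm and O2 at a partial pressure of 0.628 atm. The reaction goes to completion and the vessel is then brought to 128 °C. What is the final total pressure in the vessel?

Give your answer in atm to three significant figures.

0.476 atm

At constant V, partial pressures at 779 K are proportional to moles, so apply stoichiometry directly to pressures.
P(O2) required for 0.593 atm of CO = (1/2) × 0.593 = 0.2965 atm; available 0.628 atm, so CO is limiting.
P(O2) remaining = 0.628 − (1/2) × 0.593 = 0.3315 atm
P(gaseous products) = (2)/2 × 0.593 = 0.5930 atm
P_total at 779 K = 0.3315 + 0.5930 = 0.9245 atm
Scaling to 128 °C: P = 0.9245 × 401.15/779 = 0.4761 atm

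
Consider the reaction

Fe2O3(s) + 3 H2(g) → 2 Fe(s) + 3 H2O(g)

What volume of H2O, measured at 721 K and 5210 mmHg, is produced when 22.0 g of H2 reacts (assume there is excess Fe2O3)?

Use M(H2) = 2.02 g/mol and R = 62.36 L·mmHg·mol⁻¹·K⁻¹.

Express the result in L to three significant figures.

n(H2) = 22.00 / 2.02 = 10.89 mol
n(H2O) = (3/3) × 10.89 = 10.89 mol
V = nRT/P = 10.89 × 62.36 × 721 / 5210 = 93.98 L

94.0 L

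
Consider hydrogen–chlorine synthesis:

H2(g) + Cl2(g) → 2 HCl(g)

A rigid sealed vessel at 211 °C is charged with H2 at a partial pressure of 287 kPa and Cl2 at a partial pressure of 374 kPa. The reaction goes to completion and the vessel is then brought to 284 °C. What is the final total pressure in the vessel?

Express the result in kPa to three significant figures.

With V and T fixed, P_i ∝ n_i, so the mole ratios apply directly to partial pressures at 211 °C.
P(Cl2) required for 287 kPa of H2 = (1/1) × 287 = 287.0 kPa; available 374 kPa, so H2 is limiting.
P(Cl2) remaining = 374 − (1/1) × 287 = 87.00 kPa
P(gaseous products) = (2)/1 × 287 = 574.0 kPa
P_total at 211 °C = 87.00 + 574.0 = 661.0 kPa
Scaling to 284 °C: P = 661.0 × 557.15/484.15 = 760.7 kPa

761 kPa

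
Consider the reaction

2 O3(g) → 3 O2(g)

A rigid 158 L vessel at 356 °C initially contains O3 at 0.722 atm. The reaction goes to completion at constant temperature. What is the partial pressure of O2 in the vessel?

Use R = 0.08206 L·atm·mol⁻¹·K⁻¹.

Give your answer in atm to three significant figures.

n(O3)₀ = PV/RT = (0.722 × 158) / (0.08206 × 629.15) = 2.210 mol
n(O2) = (3/2) × 2.210 = 3.315 mol
P(O2) = nRT/V = 3.315 × 0.08206 × 629.15 / 158 = 1.083 atm

1.08 atm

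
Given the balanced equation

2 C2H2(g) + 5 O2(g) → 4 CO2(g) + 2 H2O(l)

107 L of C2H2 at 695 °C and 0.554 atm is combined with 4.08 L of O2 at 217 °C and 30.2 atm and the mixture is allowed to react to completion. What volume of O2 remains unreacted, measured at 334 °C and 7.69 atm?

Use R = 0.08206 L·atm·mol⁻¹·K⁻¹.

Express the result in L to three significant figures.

7.76 L

n(C2H2) = PV/RT = (0.554 × 107) / (0.08206 × 968.15) = 0.7461 mol
n(O2) = PV/RT = (30.2 × 4.08) / (0.08206 × 490.15) = 3.063 mol
For 0.7461 mol C2H2, stoichiometry requires (5/2) × 0.7461 = 1.865 mol O2; 3.063 mol is available, so C2H2 is limiting.
n(O2) consumed = (5/2) × 0.7461 = 1.865 mol; remaining = 3.063 − 1.865 = 1.198 mol
V(O2) = nRT/P = 1.198 × 0.08206 × 607.15 / 7.69 = 7.762 L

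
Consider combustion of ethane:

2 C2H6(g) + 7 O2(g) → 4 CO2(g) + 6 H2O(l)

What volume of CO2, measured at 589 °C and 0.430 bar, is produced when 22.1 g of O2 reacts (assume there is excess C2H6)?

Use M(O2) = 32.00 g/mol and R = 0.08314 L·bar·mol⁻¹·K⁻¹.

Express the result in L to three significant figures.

n(O2) = 22.10 / 32.00 = 0.6906 mol
n(CO2) = (4/7) × 0.6906 = 0.3946 mol
V = nRT/P = 0.3946 × 0.08314 × 862.15 / 0.430 = 65.78 L

65.8 L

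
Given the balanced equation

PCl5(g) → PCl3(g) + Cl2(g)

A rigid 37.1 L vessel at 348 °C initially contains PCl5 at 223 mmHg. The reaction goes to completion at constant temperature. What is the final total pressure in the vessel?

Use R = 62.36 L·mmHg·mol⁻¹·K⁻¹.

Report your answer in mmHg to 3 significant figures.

446 mmHg

Since T and V are fixed, P_final/P_initial = n_final/n_initial = 2/1.
P_final = (2/1) × 223 = 446.0 mmHg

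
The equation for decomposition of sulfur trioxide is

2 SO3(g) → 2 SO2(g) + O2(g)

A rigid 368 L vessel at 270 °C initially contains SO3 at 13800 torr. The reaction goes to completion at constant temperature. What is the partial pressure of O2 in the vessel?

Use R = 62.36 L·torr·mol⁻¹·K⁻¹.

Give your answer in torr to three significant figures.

n(SO3)₀ = PV/RT = (13800 × 368) / (62.36 × 543.15) = 149.9 mol
n(O2) = (1/2) × 149.9 = 74.95 mol
P(O2) = nRT/V = 74.95 × 62.36 × 543.15 / 368 = 6898 torr

6900 torr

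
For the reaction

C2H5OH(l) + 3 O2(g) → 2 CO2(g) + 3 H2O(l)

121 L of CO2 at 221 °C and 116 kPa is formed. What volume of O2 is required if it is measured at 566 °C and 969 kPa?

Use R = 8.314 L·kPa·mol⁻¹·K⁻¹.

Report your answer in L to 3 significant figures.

36.9 L

n(CO2) = PV/RT = (116 × 121) / (8.314 × 494.15) = 3.416 mol
n(O2) = (3/2) × 3.416 = 5.124 mol
V = nRT/P = 5.124 × 8.314 × 839.15 / 969 = 36.89 L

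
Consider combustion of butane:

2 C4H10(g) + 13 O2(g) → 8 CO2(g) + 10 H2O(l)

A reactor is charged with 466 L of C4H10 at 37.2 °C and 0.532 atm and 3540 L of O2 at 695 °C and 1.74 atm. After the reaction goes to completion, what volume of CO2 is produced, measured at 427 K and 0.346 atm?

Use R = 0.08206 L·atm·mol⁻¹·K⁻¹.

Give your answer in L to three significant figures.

n(C4H10) = PV/RT = (0.532 × 466) / (0.08206 × 310.35) = 9.735 mol
n(O2) = PV/RT = (1.74 × 3540) / (0.08206 × 968.15) = 77.53 mol
For 9.735 mol C4H10, stoichiometry requires (13/2) × 9.735 = 63.28 mol O2; 77.53 mol is available, so C4H10 is limiting.
n(CO2) = (8/2) × 9.735 = 38.94 mol
V(CO2) = nRT/P = 38.94 × 0.08206 × 427 / 0.346 = 3943 L

3940 L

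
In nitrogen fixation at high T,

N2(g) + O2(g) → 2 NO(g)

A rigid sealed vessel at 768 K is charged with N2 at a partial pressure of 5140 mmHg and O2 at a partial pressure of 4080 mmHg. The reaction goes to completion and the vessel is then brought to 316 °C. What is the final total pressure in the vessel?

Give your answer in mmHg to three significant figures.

7070 mmHg

At constant V, partial pressures at 768 K are proportional to moles, so apply stoichiometry directly to pressures.
P(O2) required for 5140 mmHg of N2 = (1/1) × 5140 = 5140 mmHg; available 4080 mmHg, so O2 is limiting.
P(N2) remaining = 5140 − (1/1) × 4080 = 1060 mmHg
P(gaseous products) = (2)/1 × 4080 = 8160 mmHg
P_total at 768 K = 1060 + 8160 = 9220 mmHg
Scaling to 316 °C: P = 9220 × 589.15/768 = 7073 mmHg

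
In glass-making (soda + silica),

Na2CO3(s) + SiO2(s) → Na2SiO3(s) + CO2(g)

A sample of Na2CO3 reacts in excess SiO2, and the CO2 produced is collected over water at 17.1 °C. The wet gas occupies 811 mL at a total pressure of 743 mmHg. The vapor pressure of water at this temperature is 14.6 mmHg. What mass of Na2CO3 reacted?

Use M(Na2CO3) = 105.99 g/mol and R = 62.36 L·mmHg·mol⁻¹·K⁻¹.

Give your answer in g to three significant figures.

P(CO2) = 743 − 14.6 = 728.4 mmHg
n(CO2) = PV/RT = (728.4 × 0.8110) / (62.36 × 290.25) = 0.03264 mol
n(Na2CO3) = (1/1) × 0.03264 = 0.03264 mol
m(Na2CO3) = 0.03264 × 105.99 = 3.460 g

3.46 g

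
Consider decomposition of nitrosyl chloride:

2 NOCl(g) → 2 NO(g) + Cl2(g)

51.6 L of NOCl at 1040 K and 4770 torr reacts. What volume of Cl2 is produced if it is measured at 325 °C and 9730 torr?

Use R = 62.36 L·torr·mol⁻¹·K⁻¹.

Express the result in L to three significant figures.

n(NOCl) = PV/RT = (4770 × 51.6) / (62.36 × 1040) = 3.795 mol
n(Cl2) = (1/2) × 3.795 = 1.897 mol
V = nRT/P = 1.897 × 62.36 × 598.15 / 9730 = 7.272 L

7.27 L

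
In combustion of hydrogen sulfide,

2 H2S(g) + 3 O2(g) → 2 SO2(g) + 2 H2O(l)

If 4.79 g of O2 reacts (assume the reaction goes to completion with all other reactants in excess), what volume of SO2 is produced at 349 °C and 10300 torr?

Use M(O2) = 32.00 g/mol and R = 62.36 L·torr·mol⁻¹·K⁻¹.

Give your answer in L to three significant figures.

0.376 L

n(O2) = 4.790 / 32.00 = 0.1497 mol
n(SO2) = (2/3) × 0.1497 = 0.09980 mol
V = nRT/P = 0.09980 × 62.36 × 622.15 / 10300 = 0.3759 L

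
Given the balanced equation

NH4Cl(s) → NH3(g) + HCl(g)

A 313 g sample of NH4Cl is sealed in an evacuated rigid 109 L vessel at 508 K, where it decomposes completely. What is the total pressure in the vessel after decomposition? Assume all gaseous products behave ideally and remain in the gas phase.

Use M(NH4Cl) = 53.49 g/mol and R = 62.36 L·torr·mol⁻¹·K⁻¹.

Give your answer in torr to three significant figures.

n(NH4Cl) = 313 / 53.49 = 5.852 mol
n(gas produced) = (2/1) × 5.852 = 11.70 mol
P = nRT/V = 11.70 × 62.36 × 508 / 109 = 3400 torr

3400 torr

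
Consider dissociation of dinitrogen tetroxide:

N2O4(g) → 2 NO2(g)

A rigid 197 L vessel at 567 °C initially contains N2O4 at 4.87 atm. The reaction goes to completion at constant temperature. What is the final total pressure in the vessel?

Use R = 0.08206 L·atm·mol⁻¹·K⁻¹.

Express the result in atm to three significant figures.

Since T and V are fixed, P_final/P_initial = n_final/n_initial = 2/1.
P_final = (2/1) × 4.87 = 9.740 atm

9.74 atm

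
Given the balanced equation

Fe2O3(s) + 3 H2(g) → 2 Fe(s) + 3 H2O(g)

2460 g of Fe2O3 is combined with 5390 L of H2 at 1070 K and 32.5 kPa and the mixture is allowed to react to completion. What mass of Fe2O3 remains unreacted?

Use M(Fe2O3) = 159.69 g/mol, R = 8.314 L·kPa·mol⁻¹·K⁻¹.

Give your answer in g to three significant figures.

n(Fe2O3) = 2460 / 159.69 = 15.40 mol
n(H2) = PV/RT = (32.5 × 5390) / (8.314 × 1070) = 19.69 mol
For 15.40 mol Fe2O3, stoichiometry requires (3/1) × 15.40 = 46.20 mol H2; 19.69 mol is available, so H2 is limiting.
n(Fe2O3) consumed = (1/3) × 19.69 = 6.563 mol; remaining = 15.40 − 6.563 = 8.837 mol
m(Fe2O3) = 8.837 × 159.69 = 1411 g

1410 g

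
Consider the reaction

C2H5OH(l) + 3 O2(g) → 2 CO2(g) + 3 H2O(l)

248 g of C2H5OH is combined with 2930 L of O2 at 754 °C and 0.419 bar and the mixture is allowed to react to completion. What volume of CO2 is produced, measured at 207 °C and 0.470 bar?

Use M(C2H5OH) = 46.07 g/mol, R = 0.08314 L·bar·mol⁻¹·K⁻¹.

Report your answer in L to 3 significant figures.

814 L

n(C2H5OH) = 248 / 46.07 = 5.383 mol
n(O2) = PV/RT = (0.419 × 2930) / (0.08314 × 1027.15) = 14.38 mol
For 5.383 mol C2H5OH, stoichiometry requires (3/1) × 5.383 = 16.15 mol O2; 14.38 mol is available, so O2 is limiting.
n(CO2) = (2/3) × 14.38 = 9.587 mol
V(CO2) = nRT/P = 9.587 × 0.08314 × 480.15 / 0.470 = 814.3 L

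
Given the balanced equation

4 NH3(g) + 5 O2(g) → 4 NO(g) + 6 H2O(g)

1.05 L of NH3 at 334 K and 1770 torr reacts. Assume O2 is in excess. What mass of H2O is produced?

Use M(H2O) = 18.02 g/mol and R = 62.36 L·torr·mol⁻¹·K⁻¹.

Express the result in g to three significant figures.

n(NH3) = PV/RT = (1770 × 1.05) / (62.36 × 334) = 0.08923 mol
n(H2O) = (6/4) × 0.08923 = 0.1338 mol
m(H2O) = 0.1338 × 18.02 = 2.411 g

2.41 g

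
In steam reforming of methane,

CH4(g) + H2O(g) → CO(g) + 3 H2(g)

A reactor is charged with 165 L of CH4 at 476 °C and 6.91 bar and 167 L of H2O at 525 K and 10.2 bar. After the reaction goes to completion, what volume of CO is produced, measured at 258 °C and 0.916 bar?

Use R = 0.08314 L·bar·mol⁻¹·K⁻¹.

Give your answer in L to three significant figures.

883 L

n(CH4) = PV/RT = (6.91 × 165) / (0.08314 × 749.15) = 18.31 mol
n(H2O) = PV/RT = (10.2 × 167) / (0.08314 × 525) = 39.03 mol
For 18.31 mol CH4, stoichiometry requires (1/1) × 18.31 = 18.31 mol H2O; 39.03 mol is available, so CH4 is limiting.
n(CO) = (1/1) × 18.31 = 18.31 mol
V(CO) = nRT/P = 18.31 × 0.08314 × 531.15 / 0.916 = 882.7 L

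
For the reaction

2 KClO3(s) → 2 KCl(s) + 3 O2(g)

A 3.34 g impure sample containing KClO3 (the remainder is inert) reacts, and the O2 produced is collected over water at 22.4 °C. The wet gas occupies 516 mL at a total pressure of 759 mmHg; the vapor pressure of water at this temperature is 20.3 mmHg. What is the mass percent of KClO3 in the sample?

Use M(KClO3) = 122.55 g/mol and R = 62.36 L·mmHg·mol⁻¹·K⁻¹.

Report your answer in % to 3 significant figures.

50.6 %

P(O2) = 759 − 20.3 = 738.7 mmHg
n(O2) = PV/RT = (738.7 × 0.5160) / (62.36 × 295.55) = 0.02068 mol
n(KClO3) = (2/3) × 0.02068 = 0.01379 mol
m(KClO3) = 0.01379 × 122.55 = 1.690 g
%KClO3 = 1.690 / 3.34 × 100 = 50.60%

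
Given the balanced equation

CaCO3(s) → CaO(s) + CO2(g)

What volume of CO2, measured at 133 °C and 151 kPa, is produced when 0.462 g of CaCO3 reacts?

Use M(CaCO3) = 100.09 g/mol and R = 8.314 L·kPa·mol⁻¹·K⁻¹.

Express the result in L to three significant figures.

n(CaCO3) = 0.4620 / 100.09 = 0.004616 mol
n(CO2) = (1/1) × 0.004616 = 0.004616 mol
V = nRT/P = 0.004616 × 8.314 × 406.15 / 151 = 0.1032 L

0.103 L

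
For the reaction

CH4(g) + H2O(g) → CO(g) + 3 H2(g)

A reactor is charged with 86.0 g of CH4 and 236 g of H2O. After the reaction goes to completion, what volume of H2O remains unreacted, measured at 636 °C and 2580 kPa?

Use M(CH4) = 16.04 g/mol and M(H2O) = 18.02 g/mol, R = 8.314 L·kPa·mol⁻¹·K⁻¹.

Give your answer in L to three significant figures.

22.7 L

n(CH4) = 86.0 / 16.04 = 5.362 mol
n(H2O) = 236 / 18.02 = 13.10 mol
For 5.362 mol CH4, stoichiometry requires (1/1) × 5.362 = 5.362 mol H2O; 13.10 mol is available, so CH4 is limiting.
n(H2O) consumed = (1/1) × 5.362 = 5.362 mol; remaining = 13.10 − 5.362 = 7.738 mol
V(H2O) = nRT/P = 7.738 × 8.314 × 909.15 / 2580 = 22.67 L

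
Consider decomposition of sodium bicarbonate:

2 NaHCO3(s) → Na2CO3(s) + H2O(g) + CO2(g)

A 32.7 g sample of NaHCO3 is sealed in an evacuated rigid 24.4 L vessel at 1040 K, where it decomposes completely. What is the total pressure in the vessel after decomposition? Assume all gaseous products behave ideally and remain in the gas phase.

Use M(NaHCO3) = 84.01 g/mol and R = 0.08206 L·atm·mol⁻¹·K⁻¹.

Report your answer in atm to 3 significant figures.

n(NaHCO3) = 32.7 / 84.01 = 0.3892 mol
n(gas produced) = (2/2) × 0.3892 = 0.3892 mol
P = nRT/V = 0.3892 × 0.08206 × 1040 / 24.4 = 1.361 atm

1.36 atm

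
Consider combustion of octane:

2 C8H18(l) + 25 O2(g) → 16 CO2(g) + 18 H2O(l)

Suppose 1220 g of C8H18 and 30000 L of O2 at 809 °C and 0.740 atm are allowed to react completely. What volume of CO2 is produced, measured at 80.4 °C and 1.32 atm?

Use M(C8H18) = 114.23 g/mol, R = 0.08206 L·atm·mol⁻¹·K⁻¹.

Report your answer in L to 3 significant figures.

1880 L

n(C8H18) = 1220 / 114.23 = 10.68 mol
n(O2) = PV/RT = (0.740 × 30000) / (0.08206 × 1082.15) = 250.0 mol
For 10.68 mol C8H18, stoichiometry requires (25/2) × 10.68 = 133.5 mol O2; 250.0 mol is available, so C8H18 is limiting.
n(CO2) = (16/2) × 10.68 = 85.44 mol
V(CO2) = nRT/P = 85.44 × 0.08206 × 353.55 / 1.32 = 1878 L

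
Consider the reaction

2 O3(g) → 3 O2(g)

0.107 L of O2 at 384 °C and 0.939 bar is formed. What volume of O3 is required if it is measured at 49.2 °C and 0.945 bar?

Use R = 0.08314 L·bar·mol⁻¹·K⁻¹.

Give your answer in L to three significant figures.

n(O2) = PV/RT = (0.939 × 0.107) / (0.08314 × 657.15) = 0.001839 mol
n(O3) = (2/3) × 0.001839 = 0.001226 mol
V = nRT/P = 0.001226 × 0.08314 × 322.35 / 0.945 = 0.03477 L

0.0348 L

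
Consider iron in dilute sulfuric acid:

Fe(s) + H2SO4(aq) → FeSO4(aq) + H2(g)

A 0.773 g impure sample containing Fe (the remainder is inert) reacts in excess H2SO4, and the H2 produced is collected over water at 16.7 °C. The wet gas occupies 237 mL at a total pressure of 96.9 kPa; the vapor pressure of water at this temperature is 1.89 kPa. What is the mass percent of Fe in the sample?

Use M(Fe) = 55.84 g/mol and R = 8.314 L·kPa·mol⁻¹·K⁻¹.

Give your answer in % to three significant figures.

67.5 %

P(H2) = 96.9 − 1.89 = 95.01 kPa
n(H2) = PV/RT = (95.01 × 0.2370) / (8.314 × 289.85) = 0.009344 mol
n(Fe) = (1/1) × 0.009344 = 0.009344 mol
m(Fe) = 0.009344 × 55.84 = 0.5218 g
%Fe = 0.5218 / 0.773 × 100 = 67.50%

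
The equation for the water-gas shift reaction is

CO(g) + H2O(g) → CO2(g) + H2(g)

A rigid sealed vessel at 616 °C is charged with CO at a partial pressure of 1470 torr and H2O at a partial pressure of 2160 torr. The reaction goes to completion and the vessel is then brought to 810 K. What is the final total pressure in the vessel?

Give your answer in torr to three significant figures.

With V and T fixed, P_i ∝ n_i, so the mole ratios apply directly to partial pressures at 616 °C.
P(H2O) required for 1470 torr of CO = (1/1) × 1470 = 1470 torr; available 2160 torr, so CO is limiting.
P(H2O) remaining = 2160 − (1/1) × 1470 = 690.0 torr
P(gaseous products) = (1+1)/1 × 1470 = 2940 torr
P_total at 616 °C = 690.0 + 2940 = 3630 torr
Scaling to 810 K: P = 3630 × 810/889.15 = 3307 torr

3310 torr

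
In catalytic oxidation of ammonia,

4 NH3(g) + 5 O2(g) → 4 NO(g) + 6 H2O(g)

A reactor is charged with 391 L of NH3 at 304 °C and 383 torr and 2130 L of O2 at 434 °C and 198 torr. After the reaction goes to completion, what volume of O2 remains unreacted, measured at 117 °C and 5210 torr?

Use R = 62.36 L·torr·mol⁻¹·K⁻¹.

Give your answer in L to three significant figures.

n(NH3) = PV/RT = (383 × 391) / (62.36 × 577.15) = 4.161 mol
n(O2) = PV/RT = (198 × 2130) / (62.36 × 707.15) = 9.564 mol
For 4.161 mol NH3, stoichiometry requires (5/4) × 4.161 = 5.201 mol O2; 9.564 mol is available, so NH3 is limiting.
n(O2) consumed = (5/4) × 4.161 = 5.201 mol; remaining = 9.564 − 5.201 = 4.363 mol
V(O2) = nRT/P = 4.363 × 62.36 × 390.15 / 5210 = 20.37 L

20.4 L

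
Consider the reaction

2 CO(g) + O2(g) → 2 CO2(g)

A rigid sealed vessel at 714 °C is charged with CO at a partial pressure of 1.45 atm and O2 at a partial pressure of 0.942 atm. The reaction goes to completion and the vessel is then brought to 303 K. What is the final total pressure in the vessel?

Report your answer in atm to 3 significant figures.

0.512 atm

Because the vessel is rigid and T is held at 714 °C, work the stoichiometry in partial pressures (P_i = n_iRT/V).
P(O2) required for 1.45 atm of CO = (1/2) × 1.45 = 0.7250 atm; available 0.942 atm, so CO is limiting.
P(O2) remaining = 0.942 − (1/2) × 1.45 = 0.2170 atm
P(gaseous products) = (2)/2 × 1.45 = 1.450 atm
P_total at 714 °C = 0.2170 + 1.450 = 1.667 atm
Scaling to 303 K: P = 1.667 × 303/987.15 = 0.5117 atm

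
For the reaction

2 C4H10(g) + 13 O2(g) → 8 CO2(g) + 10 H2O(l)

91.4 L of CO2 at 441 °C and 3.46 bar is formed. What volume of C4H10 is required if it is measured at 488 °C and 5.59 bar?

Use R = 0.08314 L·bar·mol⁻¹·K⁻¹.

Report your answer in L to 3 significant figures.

n(CO2) = PV/RT = (3.46 × 91.4) / (0.08314 × 714.15) = 5.326 mol
n(C4H10) = (2/8) × 5.326 = 1.331 mol
V = nRT/P = 1.331 × 0.08314 × 761.15 / 5.59 = 15.07 L

15.1 L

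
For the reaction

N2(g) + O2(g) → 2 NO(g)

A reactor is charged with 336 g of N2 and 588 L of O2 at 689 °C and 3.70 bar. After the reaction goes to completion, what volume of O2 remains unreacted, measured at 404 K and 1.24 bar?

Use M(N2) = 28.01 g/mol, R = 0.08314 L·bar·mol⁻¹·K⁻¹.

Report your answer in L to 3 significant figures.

n(N2) = 336 / 28.01 = 12.00 mol
n(O2) = PV/RT = (3.70 × 588) / (0.08314 × 962.15) = 27.20 mol
For 12.00 mol N2, stoichiometry requires (1/1) × 12.00 = 12.00 mol O2; 27.20 mol is available, so N2 is limiting.
n(O2) consumed = (1/1) × 12.00 = 12.00 mol; remaining = 27.20 − 12.00 = 15.20 mol
V(O2) = nRT/P = 15.20 × 0.08314 × 404 / 1.24 = 411.7 L

412 L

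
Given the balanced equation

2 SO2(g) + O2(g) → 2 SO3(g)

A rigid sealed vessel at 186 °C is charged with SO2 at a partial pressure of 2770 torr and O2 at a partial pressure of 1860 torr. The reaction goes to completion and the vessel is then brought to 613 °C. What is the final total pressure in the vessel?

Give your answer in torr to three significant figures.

6260 torr

At constant V, partial pressures at 186 °C are proportional to moles, so apply stoichiometry directly to pressures.
P(O2) required for 2770 torr of SO2 = (1/2) × 2770 = 1385 torr; available 1860 torr, so SO2 is limiting.
P(O2) remaining = 1860 − (1/2) × 2770 = 475.0 torr
P(gaseous products) = (2)/2 × 2770 = 2770 torr
P_total at 186 °C = 475.0 + 2770 = 3245 torr
Scaling to 613 °C: P = 3245 × 886.15/459.15 = 6263 torr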